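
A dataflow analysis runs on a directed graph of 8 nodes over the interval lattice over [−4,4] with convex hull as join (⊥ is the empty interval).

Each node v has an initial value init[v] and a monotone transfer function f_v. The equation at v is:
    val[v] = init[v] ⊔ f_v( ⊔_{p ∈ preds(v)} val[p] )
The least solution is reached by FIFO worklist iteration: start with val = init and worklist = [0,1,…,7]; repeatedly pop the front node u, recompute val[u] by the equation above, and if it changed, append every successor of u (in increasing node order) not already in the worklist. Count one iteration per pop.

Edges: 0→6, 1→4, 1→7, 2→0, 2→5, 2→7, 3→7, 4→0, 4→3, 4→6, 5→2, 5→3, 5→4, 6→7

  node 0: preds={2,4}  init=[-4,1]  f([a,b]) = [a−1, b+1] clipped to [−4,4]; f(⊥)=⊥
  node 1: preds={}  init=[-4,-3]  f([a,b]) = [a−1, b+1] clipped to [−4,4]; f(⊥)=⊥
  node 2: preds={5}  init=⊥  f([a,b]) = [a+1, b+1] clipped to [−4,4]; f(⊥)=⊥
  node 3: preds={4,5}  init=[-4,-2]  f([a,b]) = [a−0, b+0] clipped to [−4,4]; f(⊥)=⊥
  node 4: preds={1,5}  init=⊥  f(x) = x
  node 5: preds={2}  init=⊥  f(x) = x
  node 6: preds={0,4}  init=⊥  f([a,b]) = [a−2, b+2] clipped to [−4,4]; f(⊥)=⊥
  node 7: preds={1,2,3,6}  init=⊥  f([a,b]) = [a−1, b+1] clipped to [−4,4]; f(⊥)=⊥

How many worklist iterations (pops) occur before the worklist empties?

10

Iteration log — 10 steps:
  step 1. node 0  ⊔preds=⊥  new=[-4,1]  stable
  step 2. node 1  ⊔preds=⊥  new=[-4,-3]  stable
  step 3. node 2  ⊔preds=⊥  new=⊥  stable
  step 4. node 3  ⊔preds=⊥  new=[-4,-2]  stable
  step 5. node 4  ⊔preds=[-4,-3]  new=[-4,-3]  old=⊥  +wl: 0,3
  step 6. node 5  ⊔preds=⊥  new=⊥  stable
  step 7. node 6  ⊔preds=[-4,1]  new=[-4,3]  old=⊥  +wl: 
  step 8. node 7  ⊔preds=[-4,3]  new=[-4,4]  old=⊥  +wl: 
  step 9. node 0  ⊔preds=[-4,-3]  new=[-4,1]  stable
  step 10. node 3  ⊔preds=[-4,-3]  new=[-4,-2]  stable

Least fixpoint reached:
  node 0: [-4,1]
  node 1: [-4,-3]
  node 2: ⊥
  node 3: [-4,-2]
  node 4: [-4,-3]
  node 5: ⊥
  node 6: [-4,3]
  node 7: [-4,4]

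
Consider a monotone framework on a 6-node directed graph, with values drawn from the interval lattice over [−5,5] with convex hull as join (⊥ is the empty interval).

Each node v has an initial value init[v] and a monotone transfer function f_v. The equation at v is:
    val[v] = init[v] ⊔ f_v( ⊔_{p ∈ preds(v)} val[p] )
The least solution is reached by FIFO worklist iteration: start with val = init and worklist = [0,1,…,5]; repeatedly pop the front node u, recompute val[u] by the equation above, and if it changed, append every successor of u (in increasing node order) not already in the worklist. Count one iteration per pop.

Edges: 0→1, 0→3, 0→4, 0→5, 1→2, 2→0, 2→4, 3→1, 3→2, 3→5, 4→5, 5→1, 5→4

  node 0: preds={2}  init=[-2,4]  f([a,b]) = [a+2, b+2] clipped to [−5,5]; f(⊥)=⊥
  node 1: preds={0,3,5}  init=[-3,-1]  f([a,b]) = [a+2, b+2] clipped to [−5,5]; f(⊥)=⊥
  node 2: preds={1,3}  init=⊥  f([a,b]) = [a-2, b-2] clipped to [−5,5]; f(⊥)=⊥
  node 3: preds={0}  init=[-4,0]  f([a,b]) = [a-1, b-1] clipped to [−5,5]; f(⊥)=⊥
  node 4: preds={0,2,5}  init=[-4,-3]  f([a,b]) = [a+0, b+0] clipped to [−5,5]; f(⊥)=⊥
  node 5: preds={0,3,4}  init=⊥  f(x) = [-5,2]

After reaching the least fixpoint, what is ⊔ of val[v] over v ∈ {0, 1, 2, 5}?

[-5,5]

Iteration log — 14 steps:
  step 1. node 0  ⊔preds=⊥  new=[-2,4]  stable
  step 2. node 1  ⊔preds=[-4,4]  new=[-3,5]  old=[-3,-1]  +wl: 
  step 3. node 2  ⊔preds=[-4,5]  new=[-5,3]  old=⊥  +wl: 0
  step 4. node 3  ⊔preds=[-2,4]  new=[-4,3]  old=[-4,0]  +wl: 1,2
  step 5. node 4  ⊔preds=[-5,4]  new=[-5,4]  old=[-4,-3]  +wl: 
  step 6. node 5  ⊔preds=[-5,4]  new=[-5,2]  old=⊥  +wl: 4
  step 7. node 0  ⊔preds=[-5,3]  new=[-3,5]  old=[-2,4]  +wl: 3,5
  step 8. node 1  ⊔preds=[-5,5]  new=[-3,5]  stable
  step 9. node 2  ⊔preds=[-4,5]  new=[-5,3]  stable
  step 10. node 4  ⊔preds=[-5,5]  new=[-5,5]  old=[-5,4]  +wl: 
  step 11. node 3  ⊔preds=[-3,5]  new=[-4,4]  old=[-4,3]  +wl: 1,2
  step 12. node 5  ⊔preds=[-5,5]  new=[-5,2]  stable
  step 13. node 1  ⊔preds=[-5,5]  new=[-3,5]  stable
  step 14. node 2  ⊔preds=[-4,5]  new=[-5,3]  stable

Least fixpoint reached:
  node 0: [-3,5]
  node 1: [-3,5]
  node 2: [-5,3]
  node 3: [-4,4]
  node 4: [-5,5]
  node 5: [-5,2]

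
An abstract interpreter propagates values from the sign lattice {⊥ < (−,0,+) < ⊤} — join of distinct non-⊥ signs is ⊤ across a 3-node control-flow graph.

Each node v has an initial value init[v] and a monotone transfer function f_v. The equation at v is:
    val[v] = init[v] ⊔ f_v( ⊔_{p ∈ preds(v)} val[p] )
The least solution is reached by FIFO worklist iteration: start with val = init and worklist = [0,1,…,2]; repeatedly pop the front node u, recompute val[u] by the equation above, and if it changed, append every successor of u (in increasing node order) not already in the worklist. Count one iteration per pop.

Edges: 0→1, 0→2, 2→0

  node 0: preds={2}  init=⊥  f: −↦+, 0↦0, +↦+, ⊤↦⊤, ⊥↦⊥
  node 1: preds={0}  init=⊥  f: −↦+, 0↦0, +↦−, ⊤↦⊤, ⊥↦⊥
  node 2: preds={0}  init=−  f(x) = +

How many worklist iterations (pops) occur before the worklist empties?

Trace (6 dequeues):
  [1] u=0 | in − | out + | prev ⊥ | push {}
  [2] u=1 | in + | out − | prev ⊥ | push {}
  [3] u=2 | in + | out ⊤ | prev − | push {0}
  [4] u=0 | in ⊤ | out ⊤ | prev + | push {1,2}
  [5] u=1 | in ⊤ | out ⊤ | prev − | push {}
  [6] u=2 | in ⊤ | out ⊤ | ==

Converged values:
  [0] ⊤
  [1] ⊤
  [2] ⊤

6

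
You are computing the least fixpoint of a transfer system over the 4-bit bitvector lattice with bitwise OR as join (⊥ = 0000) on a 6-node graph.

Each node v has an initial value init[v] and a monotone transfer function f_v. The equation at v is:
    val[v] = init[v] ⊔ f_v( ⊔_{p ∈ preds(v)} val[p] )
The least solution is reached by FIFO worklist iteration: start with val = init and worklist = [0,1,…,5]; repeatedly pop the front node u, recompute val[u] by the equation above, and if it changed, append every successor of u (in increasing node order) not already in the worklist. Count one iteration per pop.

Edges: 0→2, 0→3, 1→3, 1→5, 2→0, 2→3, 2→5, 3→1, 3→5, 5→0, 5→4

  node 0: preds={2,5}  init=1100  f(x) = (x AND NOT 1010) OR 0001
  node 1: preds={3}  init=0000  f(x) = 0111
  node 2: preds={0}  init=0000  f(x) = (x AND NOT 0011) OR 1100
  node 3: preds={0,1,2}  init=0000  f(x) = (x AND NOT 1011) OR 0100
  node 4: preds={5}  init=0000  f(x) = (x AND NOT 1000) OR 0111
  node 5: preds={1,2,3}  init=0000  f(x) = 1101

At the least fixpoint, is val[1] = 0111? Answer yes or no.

yes

Trace (9 dequeues):
  [1] u=0 | in 0000 | out 1101 | prev 1100 | push {}
  [2] u=1 | in 0000 | out 0111 | prev 0000 | push {}
  [3] u=2 | in 1101 | out 1100 | prev 0000 | push {0}
  [4] u=3 | in 1111 | out 0100 | prev 0000 | push {1}
  [5] u=4 | in 0000 | out 0111 | prev 0000 | push {}
  [6] u=5 | in 1111 | out 1101 | prev 0000 | push {4}
  [7] u=0 | in 1101 | out 1101 | ==
  [8] u=1 | in 0100 | out 0111 | ==
  [9] u=4 | in 1101 | out 0111 | ==

Converged values:
  [0] 1101
  [1] 0111
  [2] 1100
  [3] 0100
  [4] 0111
  [5] 1101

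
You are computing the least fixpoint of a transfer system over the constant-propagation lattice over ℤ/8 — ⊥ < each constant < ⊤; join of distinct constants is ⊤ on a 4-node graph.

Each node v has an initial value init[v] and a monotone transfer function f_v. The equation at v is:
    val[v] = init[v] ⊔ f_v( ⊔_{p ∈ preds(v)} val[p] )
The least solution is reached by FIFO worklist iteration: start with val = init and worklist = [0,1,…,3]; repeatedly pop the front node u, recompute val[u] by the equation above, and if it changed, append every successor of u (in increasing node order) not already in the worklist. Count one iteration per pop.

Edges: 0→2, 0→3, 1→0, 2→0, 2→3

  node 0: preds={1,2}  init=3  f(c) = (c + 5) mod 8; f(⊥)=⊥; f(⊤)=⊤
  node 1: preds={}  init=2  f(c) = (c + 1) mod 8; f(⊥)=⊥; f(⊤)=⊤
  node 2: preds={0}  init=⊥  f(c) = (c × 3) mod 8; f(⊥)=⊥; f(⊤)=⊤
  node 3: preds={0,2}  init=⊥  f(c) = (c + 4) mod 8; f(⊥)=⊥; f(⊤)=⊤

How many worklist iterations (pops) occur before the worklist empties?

5

Worklist (5 pops):
  #1 pop 0: in=2 → ⊤ (was 3); enqueue []
  #2 pop 1: in=⊥ → 2 (no change)
  #3 pop 2: in=⊤ → ⊤ (was ⊥); enqueue [0]
  #4 pop 3: in=⊤ → ⊤ (was ⊥); enqueue []
  #5 pop 0: in=⊤ → ⊤ (no change)

Fixpoint:
  val[0] = ⊤
  val[1] = 2
  val[2] = ⊤
  val[3] = ⊤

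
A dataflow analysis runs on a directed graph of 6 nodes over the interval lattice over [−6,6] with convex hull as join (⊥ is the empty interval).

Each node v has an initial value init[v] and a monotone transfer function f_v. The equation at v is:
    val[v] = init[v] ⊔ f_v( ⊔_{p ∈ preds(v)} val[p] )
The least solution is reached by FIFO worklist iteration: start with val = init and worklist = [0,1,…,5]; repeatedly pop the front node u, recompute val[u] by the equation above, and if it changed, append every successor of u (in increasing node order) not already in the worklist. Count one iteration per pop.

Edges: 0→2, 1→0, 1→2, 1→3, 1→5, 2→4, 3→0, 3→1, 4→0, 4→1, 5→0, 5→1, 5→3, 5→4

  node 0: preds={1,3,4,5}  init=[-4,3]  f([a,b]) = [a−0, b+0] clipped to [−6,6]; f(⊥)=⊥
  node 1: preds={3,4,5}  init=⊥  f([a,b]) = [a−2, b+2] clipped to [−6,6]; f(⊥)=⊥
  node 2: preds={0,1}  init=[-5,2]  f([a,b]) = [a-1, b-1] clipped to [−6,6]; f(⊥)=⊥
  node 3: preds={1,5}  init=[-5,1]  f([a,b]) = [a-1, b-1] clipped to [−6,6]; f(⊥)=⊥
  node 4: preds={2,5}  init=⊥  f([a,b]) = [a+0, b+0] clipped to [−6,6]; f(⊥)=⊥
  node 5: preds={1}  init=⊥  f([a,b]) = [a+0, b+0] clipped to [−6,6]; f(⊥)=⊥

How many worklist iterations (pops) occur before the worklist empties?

Trace (25 dequeues):
  [1] u=0 | in [-5,1] | out [-5,3] | prev [-4,3] | push {}
  [2] u=1 | in [-5,1] | out [-6,3] | prev ⊥ | push {0}
  [3] u=2 | in [-6,3] | out [-6,2] | prev [-5,2] | push {}
  [4] u=3 | in [-6,3] | out [-6,2] | prev [-5,1] | push {1}
  [5] u=4 | in [-6,2] | out [-6,2] | prev ⊥ | push {}
  [6] u=5 | in [-6,3] | out [-6,3] | prev ⊥ | push {3,4}
  [7] u=0 | in [-6,3] | out [-6,3] | prev [-5,3] | push {2}
  [8] u=1 | in [-6,3] | out [-6,5] | prev [-6,3] | push {0,5}
  [9] u=3 | in [-6,5] | out [-6,4] | prev [-6,2] | push {1}
  [10] u=4 | in [-6,3] | out [-6,3] | prev [-6,2] | push {}
  [11] u=2 | in [-6,5] | out [-6,4] | prev [-6,2] | push {4}
  [12] u=0 | in [-6,5] | out [-6,5] | prev [-6,3] | push {2}
  [13] u=5 | in [-6,5] | out [-6,5] | prev [-6,3] | push {0,3}
  [14] u=1 | in [-6,5] | out [-6,6] | prev [-6,5] | push {5}
  [15] u=4 | in [-6,5] | out [-6,5] | prev [-6,3] | push {1}
  [16] u=2 | in [-6,6] | out [-6,5] | prev [-6,4] | push {4}
  [17] u=0 | in [-6,6] | out [-6,6] | prev [-6,5] | push {2}
  [18] u=3 | in [-6,6] | out [-6,5] | prev [-6,4] | push {0}
  [19] u=5 | in [-6,6] | out [-6,6] | prev [-6,5] | push {3}
  [20] u=1 | in [-6,6] | out [-6,6] | ==
  [21] u=4 | in [-6,6] | out [-6,6] | prev [-6,5] | push {1}
  [22] u=2 | in [-6,6] | out [-6,5] | ==
  [23] u=0 | in [-6,6] | out [-6,6] | ==
  [24] u=3 | in [-6,6] | out [-6,5] | ==
  [25] u=1 | in [-6,6] | out [-6,6] | ==

Converged values:
  [0] [-6,6]
  [1] [-6,6]
  [2] [-6,5]
  [3] [-6,5]
  [4] [-6,6]
  [5] [-6,6]

25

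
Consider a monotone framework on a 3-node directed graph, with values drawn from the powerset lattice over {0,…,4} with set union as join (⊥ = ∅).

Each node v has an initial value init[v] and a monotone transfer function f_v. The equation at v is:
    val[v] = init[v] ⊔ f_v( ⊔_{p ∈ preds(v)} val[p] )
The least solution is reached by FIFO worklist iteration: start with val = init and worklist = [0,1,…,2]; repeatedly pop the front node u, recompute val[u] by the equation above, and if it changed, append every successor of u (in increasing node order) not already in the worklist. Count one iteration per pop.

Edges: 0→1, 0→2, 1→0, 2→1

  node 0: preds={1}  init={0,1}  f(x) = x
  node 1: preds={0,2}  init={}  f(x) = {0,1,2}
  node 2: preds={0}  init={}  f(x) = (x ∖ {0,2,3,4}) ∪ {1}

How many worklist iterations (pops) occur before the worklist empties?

6

Trace (6 dequeues):
  [1] u=0 | in {} | out {0,1} | ==
  [2] u=1 | in {0,1} | out {0,1,2} | prev {} | push {0}
  [3] u=2 | in {0,1} | out {1} | prev {} | push {1}
  [4] u=0 | in {0,1,2} | out {0,1,2} | prev {0,1} | push {2}
  [5] u=1 | in {0,1,2} | out {0,1,2} | ==
  [6] u=2 | in {0,1,2} | out {1} | ==

Converged values:
  [0] {0,1,2}
  [1] {0,1,2}
  [2] {1}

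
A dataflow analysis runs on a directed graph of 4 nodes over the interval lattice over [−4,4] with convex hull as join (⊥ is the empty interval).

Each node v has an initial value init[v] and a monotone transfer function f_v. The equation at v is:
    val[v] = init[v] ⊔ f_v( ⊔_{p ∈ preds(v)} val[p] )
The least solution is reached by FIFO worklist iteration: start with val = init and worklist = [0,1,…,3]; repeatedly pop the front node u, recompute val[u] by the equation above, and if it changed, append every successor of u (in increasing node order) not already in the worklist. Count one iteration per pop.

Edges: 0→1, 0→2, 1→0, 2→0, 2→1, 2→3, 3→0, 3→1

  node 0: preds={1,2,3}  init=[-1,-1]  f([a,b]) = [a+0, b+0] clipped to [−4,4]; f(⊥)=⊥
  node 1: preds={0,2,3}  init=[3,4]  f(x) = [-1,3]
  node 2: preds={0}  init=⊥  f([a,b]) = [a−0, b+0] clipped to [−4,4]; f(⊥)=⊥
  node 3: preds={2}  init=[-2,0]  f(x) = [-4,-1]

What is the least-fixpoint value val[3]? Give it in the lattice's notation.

Trace (10 dequeues):
  [1] u=0 | in [-2,4] | out [-2,4] | prev [-1,-1] | push {}
  [2] u=1 | in [-2,4] | out [-1,4] | prev [3,4] | push {0}
  [3] u=2 | in [-2,4] | out [-2,4] | prev ⊥ | push {1}
  [4] u=3 | in [-2,4] | out [-4,0] | prev [-2,0] | push {}
  [5] u=0 | in [-4,4] | out [-4,4] | prev [-2,4] | push {2}
  [6] u=1 | in [-4,4] | out [-1,4] | ==
  [7] u=2 | in [-4,4] | out [-4,4] | prev [-2,4] | push {0,1,3}
  [8] u=0 | in [-4,4] | out [-4,4] | ==
  [9] u=1 | in [-4,4] | out [-1,4] | ==
  [10] u=3 | in [-4,4] | out [-4,0] | ==

Converged values:
  [0] [-4,4]
  [1] [-1,4]
  [2] [-4,4]
  [3] [-4,0]

[-4,0]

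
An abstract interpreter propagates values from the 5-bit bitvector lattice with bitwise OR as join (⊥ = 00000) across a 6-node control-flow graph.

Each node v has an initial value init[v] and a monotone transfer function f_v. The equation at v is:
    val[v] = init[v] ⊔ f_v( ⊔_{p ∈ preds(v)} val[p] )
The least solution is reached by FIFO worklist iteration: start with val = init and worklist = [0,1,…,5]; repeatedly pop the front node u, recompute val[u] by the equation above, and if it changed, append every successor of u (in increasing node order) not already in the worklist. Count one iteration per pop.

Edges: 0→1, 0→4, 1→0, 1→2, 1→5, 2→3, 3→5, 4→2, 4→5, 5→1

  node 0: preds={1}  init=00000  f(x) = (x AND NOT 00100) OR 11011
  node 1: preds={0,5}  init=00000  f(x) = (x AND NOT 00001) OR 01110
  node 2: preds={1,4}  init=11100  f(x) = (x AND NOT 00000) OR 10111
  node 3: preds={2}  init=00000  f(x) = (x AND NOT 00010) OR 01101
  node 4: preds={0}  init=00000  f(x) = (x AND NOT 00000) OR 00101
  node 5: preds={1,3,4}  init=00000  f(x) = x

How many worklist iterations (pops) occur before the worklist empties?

9

Trace (9 dequeues):
  [1] u=0 | in 00000 | out 11011 | prev 00000 | push {}
  [2] u=1 | in 11011 | out 11110 | prev 00000 | push {0}
  [3] u=2 | in 11110 | out 11111 | prev 11100 | push {}
  [4] u=3 | in 11111 | out 11101 | prev 00000 | push {}
  [5] u=4 | in 11011 | out 11111 | prev 00000 | push {2}
  [6] u=5 | in 11111 | out 11111 | prev 00000 | push {1}
  [7] u=0 | in 11110 | out 11011 | ==
  [8] u=2 | in 11111 | out 11111 | ==
  [9] u=1 | in 11111 | out 11110 | ==

Converged values:
  [0] 11011
  [1] 11110
  [2] 11111
  [3] 11101
  [4] 11111
  [5] 11111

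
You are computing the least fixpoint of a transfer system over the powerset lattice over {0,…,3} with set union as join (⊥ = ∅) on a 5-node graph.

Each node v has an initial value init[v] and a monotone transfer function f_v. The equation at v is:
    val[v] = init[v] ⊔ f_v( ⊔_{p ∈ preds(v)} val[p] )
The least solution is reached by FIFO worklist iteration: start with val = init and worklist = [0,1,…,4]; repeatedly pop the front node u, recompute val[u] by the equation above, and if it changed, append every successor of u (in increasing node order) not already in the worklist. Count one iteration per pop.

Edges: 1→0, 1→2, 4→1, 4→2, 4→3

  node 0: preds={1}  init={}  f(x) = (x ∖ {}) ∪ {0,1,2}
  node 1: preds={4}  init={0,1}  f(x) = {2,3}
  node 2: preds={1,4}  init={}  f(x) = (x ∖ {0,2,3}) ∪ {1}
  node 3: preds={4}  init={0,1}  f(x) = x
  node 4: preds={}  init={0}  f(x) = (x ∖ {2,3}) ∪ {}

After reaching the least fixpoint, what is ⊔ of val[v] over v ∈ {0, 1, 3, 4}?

Trace (6 dequeues):
  [1] u=0 | in {0,1} | out {0,1,2} | prev {} | push {}
  [2] u=1 | in {0} | out {0,1,2,3} | prev {0,1} | push {0}
  [3] u=2 | in {0,1,2,3} | out {1} | prev {} | push {}
  [4] u=3 | in {0} | out {0,1} | ==
  [5] u=4 | in {} | out {0} | ==
  [6] u=0 | in {0,1,2,3} | out {0,1,2,3} | prev {0,1,2} | push {}

Converged values:
  [0] {0,1,2,3}
  [1] {0,1,2,3}
  [2] {1}
  [3] {0,1}
  [4] {0}

{0,1,2,3}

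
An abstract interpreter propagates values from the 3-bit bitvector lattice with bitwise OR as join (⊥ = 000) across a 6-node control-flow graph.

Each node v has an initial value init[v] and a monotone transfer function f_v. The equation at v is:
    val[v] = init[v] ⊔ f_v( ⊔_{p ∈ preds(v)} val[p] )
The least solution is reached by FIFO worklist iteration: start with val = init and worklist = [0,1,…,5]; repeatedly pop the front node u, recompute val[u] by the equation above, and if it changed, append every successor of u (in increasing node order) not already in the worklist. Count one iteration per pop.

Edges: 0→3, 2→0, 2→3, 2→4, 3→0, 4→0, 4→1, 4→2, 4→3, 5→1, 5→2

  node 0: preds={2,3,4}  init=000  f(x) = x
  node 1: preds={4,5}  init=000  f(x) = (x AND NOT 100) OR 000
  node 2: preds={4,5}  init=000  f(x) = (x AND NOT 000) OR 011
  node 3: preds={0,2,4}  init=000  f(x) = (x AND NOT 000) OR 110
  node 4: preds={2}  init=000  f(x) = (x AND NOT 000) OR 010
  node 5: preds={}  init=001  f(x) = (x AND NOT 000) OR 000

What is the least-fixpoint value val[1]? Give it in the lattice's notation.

Trace (10 dequeues):
  [1] u=0 | in 000 | out 000 | ==
  [2] u=1 | in 001 | out 001 | prev 000 | push {}
  [3] u=2 | in 001 | out 011 | prev 000 | push {0}
  [4] u=3 | in 011 | out 111 | prev 000 | push {}
  [5] u=4 | in 011 | out 011 | prev 000 | push {1,2,3}
  [6] u=5 | in 000 | out 001 | ==
  [7] u=0 | in 111 | out 111 | prev 000 | push {}
  [8] u=1 | in 011 | out 011 | prev 001 | push {}
  [9] u=2 | in 011 | out 011 | ==
  [10] u=3 | in 111 | out 111 | ==

Converged values:
  [0] 111
  [1] 011
  [2] 011
  [3] 111
  [4] 011
  [5] 001

011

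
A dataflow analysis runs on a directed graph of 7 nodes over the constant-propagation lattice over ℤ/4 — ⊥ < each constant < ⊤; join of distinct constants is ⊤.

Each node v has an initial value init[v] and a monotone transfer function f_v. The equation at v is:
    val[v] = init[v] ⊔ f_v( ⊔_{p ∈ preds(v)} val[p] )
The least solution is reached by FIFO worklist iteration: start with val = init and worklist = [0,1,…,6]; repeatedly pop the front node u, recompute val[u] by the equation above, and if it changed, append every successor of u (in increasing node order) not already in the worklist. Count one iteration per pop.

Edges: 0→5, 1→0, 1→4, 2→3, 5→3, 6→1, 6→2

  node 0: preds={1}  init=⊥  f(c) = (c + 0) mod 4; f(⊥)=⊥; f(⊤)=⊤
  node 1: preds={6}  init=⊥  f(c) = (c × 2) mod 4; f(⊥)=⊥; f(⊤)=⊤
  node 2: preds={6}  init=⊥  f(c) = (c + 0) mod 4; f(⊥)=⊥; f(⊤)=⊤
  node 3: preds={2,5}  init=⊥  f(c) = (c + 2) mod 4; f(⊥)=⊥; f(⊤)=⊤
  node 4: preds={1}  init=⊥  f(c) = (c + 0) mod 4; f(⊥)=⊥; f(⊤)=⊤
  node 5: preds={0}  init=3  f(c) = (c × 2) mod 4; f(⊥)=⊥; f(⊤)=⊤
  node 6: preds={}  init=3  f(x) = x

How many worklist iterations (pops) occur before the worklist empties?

10

Trace (10 dequeues):
  [1] u=0 | in ⊥ | out ⊥ | ==
  [2] u=1 | in 3 | out 2 | prev ⊥ | push {0}
  [3] u=2 | in 3 | out 3 | prev ⊥ | push {}
  [4] u=3 | in 3 | out 1 | prev ⊥ | push {}
  [5] u=4 | in 2 | out 2 | prev ⊥ | push {}
  [6] u=5 | in ⊥ | out 3 | ==
  [7] u=6 | in ⊥ | out 3 | ==
  [8] u=0 | in 2 | out 2 | prev ⊥ | push {5}
  [9] u=5 | in 2 | out ⊤ | prev 3 | push {3}
  [10] u=3 | in ⊤ | out ⊤ | prev 1 | push {}

Converged values:
  [0] 2
  [1] 2
  [2] 3
  [3] ⊤
  [4] 2
  [5] ⊤
  [6] 3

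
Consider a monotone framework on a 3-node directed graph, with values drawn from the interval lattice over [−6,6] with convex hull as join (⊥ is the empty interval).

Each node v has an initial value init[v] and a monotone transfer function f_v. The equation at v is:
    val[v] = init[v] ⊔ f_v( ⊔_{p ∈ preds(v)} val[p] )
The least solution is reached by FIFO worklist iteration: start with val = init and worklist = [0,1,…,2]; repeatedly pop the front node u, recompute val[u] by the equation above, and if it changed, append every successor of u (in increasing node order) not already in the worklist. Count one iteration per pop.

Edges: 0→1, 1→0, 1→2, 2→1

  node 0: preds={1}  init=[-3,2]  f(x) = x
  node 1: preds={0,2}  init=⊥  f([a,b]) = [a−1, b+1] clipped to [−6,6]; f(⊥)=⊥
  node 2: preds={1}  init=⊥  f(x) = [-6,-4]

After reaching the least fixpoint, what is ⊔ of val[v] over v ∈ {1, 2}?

Iteration log — 14 steps:
  step 1. node 0  ⊔preds=⊥  new=[-3,2]  stable
  step 2. node 1  ⊔preds=[-3,2]  new=[-4,3]  old=⊥  +wl: 0
  step 3. node 2  ⊔preds=[-4,3]  new=[-6,-4]  old=⊥  +wl: 1
  step 4. node 0  ⊔preds=[-4,3]  new=[-4,3]  old=[-3,2]  +wl: 
  step 5. node 1  ⊔preds=[-6,3]  new=[-6,4]  old=[-4,3]  +wl: 0,2
  step 6. node 0  ⊔preds=[-6,4]  new=[-6,4]  old=[-4,3]  +wl: 1
  step 7. node 2  ⊔preds=[-6,4]  new=[-6,-4]  stable
  step 8. node 1  ⊔preds=[-6,4]  new=[-6,5]  old=[-6,4]  +wl: 0,2
  step 9. node 0  ⊔preds=[-6,5]  new=[-6,5]  old=[-6,4]  +wl: 1
  step 10. node 2  ⊔preds=[-6,5]  new=[-6,-4]  stable
  step 11. node 1  ⊔preds=[-6,5]  new=[-6,6]  old=[-6,5]  +wl: 0,2
  step 12. node 0  ⊔preds=[-6,6]  new=[-6,6]  old=[-6,5]  +wl: 1
  step 13. node 2  ⊔preds=[-6,6]  new=[-6,-4]  stable
  step 14. node 1  ⊔preds=[-6,6]  new=[-6,6]  stable

Least fixpoint reached:
  node 0: [-6,6]
  node 1: [-6,6]
  node 2: [-6,-4]

[-6,6]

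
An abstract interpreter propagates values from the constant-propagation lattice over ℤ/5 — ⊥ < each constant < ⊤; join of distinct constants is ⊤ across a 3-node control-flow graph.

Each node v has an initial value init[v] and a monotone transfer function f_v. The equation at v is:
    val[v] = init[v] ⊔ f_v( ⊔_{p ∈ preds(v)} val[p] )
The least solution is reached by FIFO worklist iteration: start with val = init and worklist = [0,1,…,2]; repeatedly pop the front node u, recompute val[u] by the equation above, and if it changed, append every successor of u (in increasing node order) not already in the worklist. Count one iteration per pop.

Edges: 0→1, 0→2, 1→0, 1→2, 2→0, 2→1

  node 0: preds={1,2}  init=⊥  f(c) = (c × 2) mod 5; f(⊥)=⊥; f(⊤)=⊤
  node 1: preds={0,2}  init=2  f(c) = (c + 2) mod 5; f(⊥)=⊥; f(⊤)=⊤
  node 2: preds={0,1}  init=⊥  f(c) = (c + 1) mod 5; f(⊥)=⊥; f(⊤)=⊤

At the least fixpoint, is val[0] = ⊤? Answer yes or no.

Worklist (6 pops):
  #1 pop 0: in=2 → 4 (was ⊥); enqueue []
  #2 pop 1: in=4 → ⊤ (was 2); enqueue [0]
  #3 pop 2: in=⊤ → ⊤ (was ⊥); enqueue [1]
  #4 pop 0: in=⊤ → ⊤ (was 4); enqueue [2]
  #5 pop 1: in=⊤ → ⊤ (no change)
  #6 pop 2: in=⊤ → ⊤ (no change)

Fixpoint:
  val[0] = ⊤
  val[1] = ⊤
  val[2] = ⊤

yes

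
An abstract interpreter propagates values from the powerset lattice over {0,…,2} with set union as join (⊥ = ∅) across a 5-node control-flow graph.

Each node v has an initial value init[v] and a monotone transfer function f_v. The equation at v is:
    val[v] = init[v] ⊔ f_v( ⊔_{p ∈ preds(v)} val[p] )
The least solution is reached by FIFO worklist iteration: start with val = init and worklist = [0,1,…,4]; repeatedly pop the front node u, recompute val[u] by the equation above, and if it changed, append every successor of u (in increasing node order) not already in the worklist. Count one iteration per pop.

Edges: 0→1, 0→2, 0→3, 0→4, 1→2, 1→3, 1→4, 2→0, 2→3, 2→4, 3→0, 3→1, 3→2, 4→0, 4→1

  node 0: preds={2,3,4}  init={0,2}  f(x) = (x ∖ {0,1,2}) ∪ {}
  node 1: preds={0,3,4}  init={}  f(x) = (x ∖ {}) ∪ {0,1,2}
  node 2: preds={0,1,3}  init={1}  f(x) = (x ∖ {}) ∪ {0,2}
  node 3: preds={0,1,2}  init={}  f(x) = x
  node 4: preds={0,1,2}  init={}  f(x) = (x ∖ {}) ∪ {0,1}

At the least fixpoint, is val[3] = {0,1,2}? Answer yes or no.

Trace (8 dequeues):
  [1] u=0 | in {1} | out {0,2} | ==
  [2] u=1 | in {0,2} | out {0,1,2} | prev {} | push {}
  [3] u=2 | in {0,1,2} | out {0,1,2} | prev {1} | push {0}
  [4] u=3 | in {0,1,2} | out {0,1,2} | prev {} | push {1,2}
  [5] u=4 | in {0,1,2} | out {0,1,2} | prev {} | push {}
  [6] u=0 | in {0,1,2} | out {0,2} | ==
  [7] u=1 | in {0,1,2} | out {0,1,2} | ==
  [8] u=2 | in {0,1,2} | out {0,1,2} | ==

Converged values:
  [0] {0,2}
  [1] {0,1,2}
  [2] {0,1,2}
  [3] {0,1,2}
  [4] {0,1,2}

yes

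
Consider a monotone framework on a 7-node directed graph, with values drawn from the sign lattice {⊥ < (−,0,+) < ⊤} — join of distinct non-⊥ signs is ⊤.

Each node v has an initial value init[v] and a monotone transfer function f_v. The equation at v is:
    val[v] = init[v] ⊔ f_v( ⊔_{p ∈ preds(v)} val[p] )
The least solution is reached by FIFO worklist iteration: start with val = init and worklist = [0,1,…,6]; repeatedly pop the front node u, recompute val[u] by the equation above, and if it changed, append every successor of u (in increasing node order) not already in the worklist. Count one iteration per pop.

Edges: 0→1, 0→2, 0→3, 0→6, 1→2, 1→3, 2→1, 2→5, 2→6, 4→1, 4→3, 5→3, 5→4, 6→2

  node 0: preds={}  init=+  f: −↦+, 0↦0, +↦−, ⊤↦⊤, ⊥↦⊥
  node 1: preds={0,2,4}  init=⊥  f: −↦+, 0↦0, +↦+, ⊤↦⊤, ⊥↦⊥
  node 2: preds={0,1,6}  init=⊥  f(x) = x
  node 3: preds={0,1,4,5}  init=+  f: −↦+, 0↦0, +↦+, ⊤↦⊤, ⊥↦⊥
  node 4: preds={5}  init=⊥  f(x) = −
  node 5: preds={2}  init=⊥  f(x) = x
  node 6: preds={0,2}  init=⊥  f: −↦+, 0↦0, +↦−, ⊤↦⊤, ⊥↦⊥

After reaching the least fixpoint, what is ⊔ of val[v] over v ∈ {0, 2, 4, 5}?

⊤

Worklist (17 pops):
  #1 pop 0: in=⊥ → + (no change)
  #2 pop 1: in=+ → + (was ⊥); enqueue []
  #3 pop 2: in=+ → + (was ⊥); enqueue [1]
  #4 pop 3: in=+ → + (no change)
  #5 pop 4: in=⊥ → − (was ⊥); enqueue [3]
  #6 pop 5: in=+ → + (was ⊥); enqueue [4]
  #7 pop 6: in=+ → − (was ⊥); enqueue [2]
  #8 pop 1: in=⊤ → ⊤ (was +); enqueue []
  #9 pop 3: in=⊤ → ⊤ (was +); enqueue []
  #10 pop 4: in=+ → − (no change)
  #11 pop 2: in=⊤ → ⊤ (was +); enqueue [1,5,6]
  #12 pop 1: in=⊤ → ⊤ (no change)
  #13 pop 5: in=⊤ → ⊤ (was +); enqueue [3,4]
  #14 pop 6: in=⊤ → ⊤ (was −); enqueue [2]
  #15 pop 3: in=⊤ → ⊤ (no change)
  #16 pop 4: in=⊤ → − (no change)
  #17 pop 2: in=⊤ → ⊤ (no change)

Fixpoint:
  val[0] = +
  val[1] = ⊤
  val[2] = ⊤
  val[3] = ⊤
  val[4] = −
  val[5] = ⊤
  val[6] = ⊤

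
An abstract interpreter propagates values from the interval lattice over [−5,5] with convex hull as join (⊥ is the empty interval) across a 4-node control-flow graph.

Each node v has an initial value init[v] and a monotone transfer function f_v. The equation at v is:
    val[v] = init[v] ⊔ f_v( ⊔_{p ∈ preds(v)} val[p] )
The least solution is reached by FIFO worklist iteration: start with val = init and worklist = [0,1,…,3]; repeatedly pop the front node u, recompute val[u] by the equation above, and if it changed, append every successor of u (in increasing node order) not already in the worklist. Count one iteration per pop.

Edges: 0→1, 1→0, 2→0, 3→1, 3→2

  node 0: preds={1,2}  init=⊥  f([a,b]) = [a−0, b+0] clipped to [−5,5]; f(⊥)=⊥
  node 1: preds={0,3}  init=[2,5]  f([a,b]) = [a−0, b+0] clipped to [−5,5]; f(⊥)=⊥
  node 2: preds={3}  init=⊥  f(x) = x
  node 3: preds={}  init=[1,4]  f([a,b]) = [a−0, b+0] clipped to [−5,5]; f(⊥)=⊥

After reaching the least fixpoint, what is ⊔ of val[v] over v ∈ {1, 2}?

Iteration log — 6 steps:
  step 1. node 0  ⊔preds=[2,5]  new=[2,5]  old=⊥  +wl: 
  step 2. node 1  ⊔preds=[1,5]  new=[1,5]  old=[2,5]  +wl: 0
  step 3. node 2  ⊔preds=[1,4]  new=[1,4]  old=⊥  +wl: 
  step 4. node 3  ⊔preds=⊥  new=[1,4]  stable
  step 5. node 0  ⊔preds=[1,5]  new=[1,5]  old=[2,5]  +wl: 1
  step 6. node 1  ⊔preds=[1,5]  new=[1,5]  stable

Least fixpoint reached:
  node 0: [1,5]
  node 1: [1,5]
  node 2: [1,4]
  node 3: [1,4]

[1,5]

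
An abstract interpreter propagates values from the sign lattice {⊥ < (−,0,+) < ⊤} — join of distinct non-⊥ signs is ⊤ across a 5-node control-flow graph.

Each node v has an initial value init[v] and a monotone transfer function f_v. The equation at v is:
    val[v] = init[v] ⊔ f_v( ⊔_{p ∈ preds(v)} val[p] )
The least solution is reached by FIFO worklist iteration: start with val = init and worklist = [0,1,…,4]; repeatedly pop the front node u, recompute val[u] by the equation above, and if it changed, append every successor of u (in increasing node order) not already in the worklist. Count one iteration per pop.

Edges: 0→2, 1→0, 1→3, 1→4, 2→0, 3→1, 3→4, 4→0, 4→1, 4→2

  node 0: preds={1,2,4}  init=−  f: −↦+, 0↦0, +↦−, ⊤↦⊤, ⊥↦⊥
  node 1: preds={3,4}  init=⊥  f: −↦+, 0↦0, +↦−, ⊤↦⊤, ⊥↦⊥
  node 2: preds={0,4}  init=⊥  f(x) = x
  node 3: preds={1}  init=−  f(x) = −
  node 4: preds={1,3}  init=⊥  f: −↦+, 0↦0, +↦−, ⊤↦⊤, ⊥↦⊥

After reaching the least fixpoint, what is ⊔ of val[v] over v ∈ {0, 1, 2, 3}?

Worklist (11 pops):
  #1 pop 0: in=⊥ → − (no change)
  #2 pop 1: in=− → + (was ⊥); enqueue [0]
  #3 pop 2: in=− → − (was ⊥); enqueue []
  #4 pop 3: in=+ → − (no change)
  #5 pop 4: in=⊤ → ⊤ (was ⊥); enqueue [1,2]
  #6 pop 0: in=⊤ → ⊤ (was −); enqueue []
  #7 pop 1: in=⊤ → ⊤ (was +); enqueue [0,3,4]
  #8 pop 2: in=⊤ → ⊤ (was −); enqueue []
  #9 pop 0: in=⊤ → ⊤ (no change)
  #10 pop 3: in=⊤ → − (no change)
  #11 pop 4: in=⊤ → ⊤ (no change)

Fixpoint:
  val[0] = ⊤
  val[1] = ⊤
  val[2] = ⊤
  val[3] = −
  val[4] = ⊤

⊤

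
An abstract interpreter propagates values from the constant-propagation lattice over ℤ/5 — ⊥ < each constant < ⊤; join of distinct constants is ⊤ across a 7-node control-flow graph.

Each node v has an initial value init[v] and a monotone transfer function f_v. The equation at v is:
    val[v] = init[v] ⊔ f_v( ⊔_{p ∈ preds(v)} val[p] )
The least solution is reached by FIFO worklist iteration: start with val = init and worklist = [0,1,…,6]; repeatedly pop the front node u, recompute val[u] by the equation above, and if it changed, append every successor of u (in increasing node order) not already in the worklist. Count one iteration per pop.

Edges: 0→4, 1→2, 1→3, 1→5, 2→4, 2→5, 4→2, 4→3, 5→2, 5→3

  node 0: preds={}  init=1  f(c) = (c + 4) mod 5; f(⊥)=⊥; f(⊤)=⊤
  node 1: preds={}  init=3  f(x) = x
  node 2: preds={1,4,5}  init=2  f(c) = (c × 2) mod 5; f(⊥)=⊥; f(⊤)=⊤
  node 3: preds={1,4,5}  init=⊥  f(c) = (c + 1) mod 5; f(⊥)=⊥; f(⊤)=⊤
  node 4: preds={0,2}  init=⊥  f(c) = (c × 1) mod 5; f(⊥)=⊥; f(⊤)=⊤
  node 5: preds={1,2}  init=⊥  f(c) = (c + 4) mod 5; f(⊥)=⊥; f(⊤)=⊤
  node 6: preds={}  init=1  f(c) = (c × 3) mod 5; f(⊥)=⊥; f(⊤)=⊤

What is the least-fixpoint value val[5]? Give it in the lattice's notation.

⊤

Iteration log — 9 steps:
  step 1. node 0  ⊔preds=⊥  new=1  stable
  step 2. node 1  ⊔preds=⊥  new=3  stable
  step 3. node 2  ⊔preds=3  new=⊤  old=2  +wl: 
  step 4. node 3  ⊔preds=3  new=4  old=⊥  +wl: 
  step 5. node 4  ⊔preds=⊤  new=⊤  old=⊥  +wl: 2,3
  step 6. node 5  ⊔preds=⊤  new=⊤  old=⊥  +wl: 
  step 7. node 6  ⊔preds=⊥  new=1  stable
  step 8. node 2  ⊔preds=⊤  new=⊤  stable
  step 9. node 3  ⊔preds=⊤  new=⊤  old=4  +wl: 

Least fixpoint reached:
  node 0: 1
  node 1: 3
  node 2: ⊤
  node 3: ⊤
  node 4: ⊤
  node 5: ⊤
  node 6: 1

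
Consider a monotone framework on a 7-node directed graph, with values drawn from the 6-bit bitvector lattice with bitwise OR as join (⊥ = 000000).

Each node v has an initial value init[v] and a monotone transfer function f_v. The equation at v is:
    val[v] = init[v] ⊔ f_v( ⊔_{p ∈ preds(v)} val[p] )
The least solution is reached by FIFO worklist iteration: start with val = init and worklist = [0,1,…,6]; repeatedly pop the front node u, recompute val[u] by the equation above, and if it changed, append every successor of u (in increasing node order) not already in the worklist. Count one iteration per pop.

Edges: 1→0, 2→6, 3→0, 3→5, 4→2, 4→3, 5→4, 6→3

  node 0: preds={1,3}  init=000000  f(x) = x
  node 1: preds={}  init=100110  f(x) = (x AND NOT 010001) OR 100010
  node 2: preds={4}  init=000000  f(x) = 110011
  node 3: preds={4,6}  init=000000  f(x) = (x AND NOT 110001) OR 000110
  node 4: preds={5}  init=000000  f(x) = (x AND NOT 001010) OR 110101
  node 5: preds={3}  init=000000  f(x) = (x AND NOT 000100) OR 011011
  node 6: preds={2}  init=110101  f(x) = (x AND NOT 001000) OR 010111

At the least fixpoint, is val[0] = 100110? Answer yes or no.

yes

Iteration log — 11 steps:
  step 1. node 0  ⊔preds=100110  new=100110  old=000000  +wl: 
  step 2. node 1  ⊔preds=000000  new=100110  stable
  step 3. node 2  ⊔preds=000000  new=110011  old=000000  +wl: 
  step 4. node 3  ⊔preds=110101  new=000110  old=000000  +wl: 0
  step 5. node 4  ⊔preds=000000  new=110101  old=000000  +wl: 2,3
  step 6. node 5  ⊔preds=000110  new=011011  old=000000  +wl: 4
  step 7. node 6  ⊔preds=110011  new=110111  old=110101  +wl: 
  step 8. node 0  ⊔preds=100110  new=100110  stable
  step 9. node 2  ⊔preds=110101  new=110011  stable
  step 10. node 3  ⊔preds=110111  new=000110  stable
  step 11. node 4  ⊔preds=011011  new=110101  stable

Least fixpoint reached:
  node 0: 100110
  node 1: 100110
  node 2: 110011
  node 3: 000110
  node 4: 110101
  node 5: 011011
  node 6: 110111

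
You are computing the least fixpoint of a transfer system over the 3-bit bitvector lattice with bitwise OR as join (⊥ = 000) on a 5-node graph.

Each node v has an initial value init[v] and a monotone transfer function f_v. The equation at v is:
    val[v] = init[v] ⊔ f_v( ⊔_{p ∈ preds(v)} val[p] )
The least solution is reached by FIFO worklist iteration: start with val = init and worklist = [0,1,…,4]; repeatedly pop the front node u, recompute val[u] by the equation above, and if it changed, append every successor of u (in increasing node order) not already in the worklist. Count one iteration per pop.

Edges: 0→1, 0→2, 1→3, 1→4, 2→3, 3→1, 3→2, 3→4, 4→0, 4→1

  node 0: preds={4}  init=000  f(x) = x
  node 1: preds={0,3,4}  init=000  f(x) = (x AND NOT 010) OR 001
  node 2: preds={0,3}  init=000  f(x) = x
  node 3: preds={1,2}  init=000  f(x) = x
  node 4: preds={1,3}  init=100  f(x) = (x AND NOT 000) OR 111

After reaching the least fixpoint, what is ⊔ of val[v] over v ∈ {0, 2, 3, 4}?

Iteration log — 15 steps:
  step 1. node 0  ⊔preds=100  new=100  old=000  +wl: 
  step 2. node 1  ⊔preds=100  new=101  old=000  +wl: 
  step 3. node 2  ⊔preds=100  new=100  old=000  +wl: 
  step 4. node 3  ⊔preds=101  new=101  old=000  +wl: 1,2
  step 5. node 4  ⊔preds=101  new=111  old=100  +wl: 0
  step 6. node 1  ⊔preds=111  new=101  stable
  step 7. node 2  ⊔preds=101  new=101  old=100  +wl: 3
  step 8. node 0  ⊔preds=111  new=111  old=100  +wl: 1,2
  step 9. node 3  ⊔preds=101  new=101  stable
  step 10. node 1  ⊔preds=111  new=101  stable
  step 11. node 2  ⊔preds=111  new=111  old=101  +wl: 3
  step 12. node 3  ⊔preds=111  new=111  old=101  +wl: 1,2,4
  step 13. node 1  ⊔preds=111  new=101  stable
  step 14. node 2  ⊔preds=111  new=111  stable
  step 15. node 4  ⊔preds=111  new=111  stable

Least fixpoint reached:
  node 0: 111
  node 1: 101
  node 2: 111
  node 3: 111
  node 4: 111

111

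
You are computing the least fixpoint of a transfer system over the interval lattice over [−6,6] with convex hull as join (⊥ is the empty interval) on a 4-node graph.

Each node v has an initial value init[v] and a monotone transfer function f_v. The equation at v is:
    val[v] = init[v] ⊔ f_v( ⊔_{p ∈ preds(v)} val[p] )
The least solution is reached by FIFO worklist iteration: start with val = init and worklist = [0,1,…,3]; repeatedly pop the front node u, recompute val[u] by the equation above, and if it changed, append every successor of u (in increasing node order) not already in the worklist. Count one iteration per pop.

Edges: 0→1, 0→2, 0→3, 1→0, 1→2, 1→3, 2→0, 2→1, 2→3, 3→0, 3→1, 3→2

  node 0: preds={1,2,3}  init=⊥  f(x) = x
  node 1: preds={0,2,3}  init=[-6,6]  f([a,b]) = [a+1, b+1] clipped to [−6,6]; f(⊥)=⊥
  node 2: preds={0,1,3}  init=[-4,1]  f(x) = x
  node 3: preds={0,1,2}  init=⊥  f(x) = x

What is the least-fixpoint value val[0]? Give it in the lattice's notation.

[-6,6]

Trace (7 dequeues):
  [1] u=0 | in [-6,6] | out [-6,6] | prev ⊥ | push {}
  [2] u=1 | in [-6,6] | out [-6,6] | ==
  [3] u=2 | in [-6,6] | out [-6,6] | prev [-4,1] | push {0,1}
  [4] u=3 | in [-6,6] | out [-6,6] | prev ⊥ | push {2}
  [5] u=0 | in [-6,6] | out [-6,6] | ==
  [6] u=1 | in [-6,6] | out [-6,6] | ==
  [7] u=2 | in [-6,6] | out [-6,6] | ==

Converged values:
  [0] [-6,6]
  [1] [-6,6]
  [2] [-6,6]
  [3] [-6,6]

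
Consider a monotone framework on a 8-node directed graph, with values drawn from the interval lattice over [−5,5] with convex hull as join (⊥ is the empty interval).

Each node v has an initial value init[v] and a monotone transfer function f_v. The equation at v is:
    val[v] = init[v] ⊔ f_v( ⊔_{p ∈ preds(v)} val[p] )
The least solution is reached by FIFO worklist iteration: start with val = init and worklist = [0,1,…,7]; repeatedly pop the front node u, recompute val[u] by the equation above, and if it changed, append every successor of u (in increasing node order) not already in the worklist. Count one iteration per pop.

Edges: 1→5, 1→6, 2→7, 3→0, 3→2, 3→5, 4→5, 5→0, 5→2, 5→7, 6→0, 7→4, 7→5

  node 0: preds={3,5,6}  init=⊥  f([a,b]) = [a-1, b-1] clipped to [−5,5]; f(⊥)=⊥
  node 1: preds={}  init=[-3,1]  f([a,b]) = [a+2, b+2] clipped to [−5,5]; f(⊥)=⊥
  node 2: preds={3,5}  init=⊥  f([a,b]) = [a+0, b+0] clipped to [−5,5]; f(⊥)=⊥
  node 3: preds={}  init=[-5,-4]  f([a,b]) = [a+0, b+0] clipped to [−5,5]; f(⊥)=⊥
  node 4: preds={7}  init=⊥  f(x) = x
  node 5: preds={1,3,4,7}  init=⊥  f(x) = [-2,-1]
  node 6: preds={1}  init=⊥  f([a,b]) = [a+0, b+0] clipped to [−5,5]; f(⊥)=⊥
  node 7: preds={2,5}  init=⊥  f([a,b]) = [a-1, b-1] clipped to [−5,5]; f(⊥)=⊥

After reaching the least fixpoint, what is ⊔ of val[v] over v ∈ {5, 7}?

Iteration log — 13 steps:
  step 1. node 0  ⊔preds=[-5,-4]  new=[-5,-5]  old=⊥  +wl: 
  step 2. node 1  ⊔preds=⊥  new=[-3,1]  stable
  step 3. node 2  ⊔preds=[-5,-4]  new=[-5,-4]  old=⊥  +wl: 
  step 4. node 3  ⊔preds=⊥  new=[-5,-4]  stable
  step 5. node 4  ⊔preds=⊥  new=⊥  stable
  step 6. node 5  ⊔preds=[-5,1]  new=[-2,-1]  old=⊥  +wl: 0,2
  step 7. node 6  ⊔preds=[-3,1]  new=[-3,1]  old=⊥  +wl: 
  step 8. node 7  ⊔preds=[-5,-1]  new=[-5,-2]  old=⊥  +wl: 4,5
  step 9. node 0  ⊔preds=[-5,1]  new=[-5,0]  old=[-5,-5]  +wl: 
  step 10. node 2  ⊔preds=[-5,-1]  new=[-5,-1]  old=[-5,-4]  +wl: 7
  step 11. node 4  ⊔preds=[-5,-2]  new=[-5,-2]  old=⊥  +wl: 
  step 12. node 5  ⊔preds=[-5,1]  new=[-2,-1]  stable
  step 13. node 7  ⊔preds=[-5,-1]  new=[-5,-2]  stable

Least fixpoint reached:
  node 0: [-5,0]
  node 1: [-3,1]
  node 2: [-5,-1]
  node 3: [-5,-4]
  node 4: [-5,-2]
  node 5: [-2,-1]
  node 6: [-3,1]
  node 7: [-5,-2]

[-5,-1]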